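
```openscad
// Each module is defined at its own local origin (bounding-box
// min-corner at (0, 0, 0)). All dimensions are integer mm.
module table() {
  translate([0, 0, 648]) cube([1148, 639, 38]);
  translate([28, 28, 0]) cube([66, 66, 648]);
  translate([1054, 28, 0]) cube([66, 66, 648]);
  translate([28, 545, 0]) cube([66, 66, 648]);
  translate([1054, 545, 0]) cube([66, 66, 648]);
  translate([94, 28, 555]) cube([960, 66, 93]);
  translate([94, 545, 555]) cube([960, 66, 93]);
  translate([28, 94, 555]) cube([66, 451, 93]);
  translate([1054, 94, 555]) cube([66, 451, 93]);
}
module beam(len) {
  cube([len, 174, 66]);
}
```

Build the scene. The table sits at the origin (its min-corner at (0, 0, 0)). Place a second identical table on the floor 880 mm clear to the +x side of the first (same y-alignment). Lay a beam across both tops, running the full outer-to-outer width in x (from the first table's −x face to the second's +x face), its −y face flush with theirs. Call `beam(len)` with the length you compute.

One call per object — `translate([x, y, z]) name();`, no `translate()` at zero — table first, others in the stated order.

table();
translate([2028, 0, 0]) table();
translate([0, 0, 686]) beam(3176);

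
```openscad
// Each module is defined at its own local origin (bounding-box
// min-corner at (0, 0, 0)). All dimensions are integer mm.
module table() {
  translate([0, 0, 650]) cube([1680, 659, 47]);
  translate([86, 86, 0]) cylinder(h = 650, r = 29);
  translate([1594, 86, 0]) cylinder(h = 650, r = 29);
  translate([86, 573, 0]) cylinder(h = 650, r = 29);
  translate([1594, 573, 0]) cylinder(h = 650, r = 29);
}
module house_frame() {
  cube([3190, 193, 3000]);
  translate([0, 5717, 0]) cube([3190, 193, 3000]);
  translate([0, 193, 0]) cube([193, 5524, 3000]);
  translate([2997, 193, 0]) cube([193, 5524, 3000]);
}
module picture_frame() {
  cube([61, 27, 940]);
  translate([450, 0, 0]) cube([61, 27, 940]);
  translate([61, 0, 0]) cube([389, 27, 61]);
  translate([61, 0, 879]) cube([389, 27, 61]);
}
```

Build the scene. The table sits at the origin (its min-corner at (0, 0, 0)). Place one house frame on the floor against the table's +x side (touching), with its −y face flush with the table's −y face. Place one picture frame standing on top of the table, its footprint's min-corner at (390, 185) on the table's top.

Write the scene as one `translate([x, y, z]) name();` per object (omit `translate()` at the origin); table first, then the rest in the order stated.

table();
translate([1680, 0, 0]) house_frame();
translate([390, 185, 697]) picture_frame();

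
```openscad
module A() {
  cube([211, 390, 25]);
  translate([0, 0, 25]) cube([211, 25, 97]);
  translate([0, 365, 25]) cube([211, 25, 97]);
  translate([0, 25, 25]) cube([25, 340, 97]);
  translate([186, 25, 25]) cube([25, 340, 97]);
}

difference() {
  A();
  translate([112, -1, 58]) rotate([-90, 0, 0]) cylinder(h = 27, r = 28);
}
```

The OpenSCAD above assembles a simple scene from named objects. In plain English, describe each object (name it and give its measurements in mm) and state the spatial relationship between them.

A is an open storage box with external size 211×390×122 mm and wall thickness 25 mm (the base is also 25 mm thick). The base covers the whole footprint; the four walls stand on the base, with the y-facing walls full-width and the x-facing walls fitting between their inner faces.

The open box has a circular hole of radius 28 mm through its front wall, centred at (x = 112, z = 58).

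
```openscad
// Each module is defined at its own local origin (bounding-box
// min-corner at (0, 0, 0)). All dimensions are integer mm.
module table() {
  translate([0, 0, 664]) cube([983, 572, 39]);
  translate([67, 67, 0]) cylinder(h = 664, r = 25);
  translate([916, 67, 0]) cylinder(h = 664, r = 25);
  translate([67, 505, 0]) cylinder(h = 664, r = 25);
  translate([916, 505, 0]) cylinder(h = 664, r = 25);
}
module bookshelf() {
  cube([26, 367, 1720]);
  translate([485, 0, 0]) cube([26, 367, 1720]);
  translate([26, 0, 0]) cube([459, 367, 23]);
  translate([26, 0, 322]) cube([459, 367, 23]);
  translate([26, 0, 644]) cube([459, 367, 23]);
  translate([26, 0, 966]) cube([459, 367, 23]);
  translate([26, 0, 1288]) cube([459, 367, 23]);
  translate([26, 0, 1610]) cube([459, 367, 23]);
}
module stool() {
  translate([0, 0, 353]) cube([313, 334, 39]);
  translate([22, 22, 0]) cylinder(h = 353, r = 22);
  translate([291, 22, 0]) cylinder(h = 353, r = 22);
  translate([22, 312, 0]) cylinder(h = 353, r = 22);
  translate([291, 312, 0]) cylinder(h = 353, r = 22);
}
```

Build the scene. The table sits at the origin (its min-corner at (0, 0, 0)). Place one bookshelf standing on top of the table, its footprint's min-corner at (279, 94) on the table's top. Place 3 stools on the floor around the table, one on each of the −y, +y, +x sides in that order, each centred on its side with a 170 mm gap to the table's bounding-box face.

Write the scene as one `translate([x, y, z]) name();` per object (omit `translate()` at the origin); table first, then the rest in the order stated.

table();
translate([279, 94, 703]) bookshelf();
translate([335, -504, 0]) stool();
translate([335, 742, 0]) stool();
translate([1153, 119, 0]) stool();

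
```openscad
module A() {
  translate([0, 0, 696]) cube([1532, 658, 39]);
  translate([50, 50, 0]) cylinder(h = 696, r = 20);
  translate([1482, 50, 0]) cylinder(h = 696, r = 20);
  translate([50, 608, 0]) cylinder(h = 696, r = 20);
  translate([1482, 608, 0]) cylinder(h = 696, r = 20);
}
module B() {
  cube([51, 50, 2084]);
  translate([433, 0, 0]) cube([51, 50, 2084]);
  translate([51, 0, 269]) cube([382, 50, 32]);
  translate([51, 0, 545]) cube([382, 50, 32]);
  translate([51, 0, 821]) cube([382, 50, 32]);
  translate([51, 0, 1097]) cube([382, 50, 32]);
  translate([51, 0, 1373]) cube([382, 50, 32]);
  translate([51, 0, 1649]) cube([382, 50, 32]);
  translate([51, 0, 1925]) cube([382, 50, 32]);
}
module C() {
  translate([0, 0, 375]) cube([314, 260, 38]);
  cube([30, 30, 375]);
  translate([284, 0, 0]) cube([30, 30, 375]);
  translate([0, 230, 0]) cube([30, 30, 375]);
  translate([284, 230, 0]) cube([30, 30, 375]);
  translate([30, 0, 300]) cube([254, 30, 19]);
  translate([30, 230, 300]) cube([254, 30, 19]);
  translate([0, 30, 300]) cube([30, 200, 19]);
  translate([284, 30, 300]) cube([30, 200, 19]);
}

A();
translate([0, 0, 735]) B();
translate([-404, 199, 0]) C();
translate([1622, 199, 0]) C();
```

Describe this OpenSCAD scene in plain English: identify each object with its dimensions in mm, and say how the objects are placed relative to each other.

A is a table: top 1532 mm (x) × 658 mm (y), 39 mm thick, upper face at z = 735 mm, on four round legs of 40 mm diameter, each leg's bounding box inset 30 mm from the nearest pair of top edges, running from z = 0 to the bottom of the top.

B is a wooden ladder with two side rails of 51×50 mm section and 2084 mm height, set 484 mm apart overall. Between them run 7 rectangular rungs (50 mm deep, 32 mm thick), front faces flush with the rails' −y face. The bottom of the first rung is 269 mm above the floor and each subsequent rung is 276 mm higher than the one below.

C is a four-legged stool. The seat is a 314×260×38 mm slab whose top surface is at z = 413 mm; four square legs, each 30×30 mm in cross-section, run from the floor (z = 0) to the underside of the seat, each flush with a corner of the seat. Four stretchers, 30 mm wide and 19 mm tall, connect adjacent legs with their undersides at z = 300 mm, each running between the inner faces of the legs it joins and aligned with the legs' outer faces on the other axis.

The ladder is on top of the table. Two stools sit around the table at the −x, +x sides.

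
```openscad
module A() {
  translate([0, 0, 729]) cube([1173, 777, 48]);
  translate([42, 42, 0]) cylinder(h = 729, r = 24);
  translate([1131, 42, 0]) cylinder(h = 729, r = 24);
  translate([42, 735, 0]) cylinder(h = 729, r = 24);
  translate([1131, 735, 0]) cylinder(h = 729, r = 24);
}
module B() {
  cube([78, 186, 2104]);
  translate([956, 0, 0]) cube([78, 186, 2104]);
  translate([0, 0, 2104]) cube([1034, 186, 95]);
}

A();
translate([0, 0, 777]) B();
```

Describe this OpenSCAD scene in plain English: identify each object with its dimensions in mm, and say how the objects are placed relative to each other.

A is a rectangular dining table. The top is 1173×777×48 mm with its upper surface at z = 777 mm. It stands on four round legs of 48 mm diameter, each leg's bounding box inset 18 mm from the nearest pair of top edges, running from the floor to the underside of the top.

B is a rectangular door frame: two vertical jambs of 78×186 mm section, 2104 mm tall, with a clear opening 878 mm wide between their inner faces. A header 95 mm tall and 186 mm deep lies on top of the jambs and spans the full outside width.

The door frame is on top of the table.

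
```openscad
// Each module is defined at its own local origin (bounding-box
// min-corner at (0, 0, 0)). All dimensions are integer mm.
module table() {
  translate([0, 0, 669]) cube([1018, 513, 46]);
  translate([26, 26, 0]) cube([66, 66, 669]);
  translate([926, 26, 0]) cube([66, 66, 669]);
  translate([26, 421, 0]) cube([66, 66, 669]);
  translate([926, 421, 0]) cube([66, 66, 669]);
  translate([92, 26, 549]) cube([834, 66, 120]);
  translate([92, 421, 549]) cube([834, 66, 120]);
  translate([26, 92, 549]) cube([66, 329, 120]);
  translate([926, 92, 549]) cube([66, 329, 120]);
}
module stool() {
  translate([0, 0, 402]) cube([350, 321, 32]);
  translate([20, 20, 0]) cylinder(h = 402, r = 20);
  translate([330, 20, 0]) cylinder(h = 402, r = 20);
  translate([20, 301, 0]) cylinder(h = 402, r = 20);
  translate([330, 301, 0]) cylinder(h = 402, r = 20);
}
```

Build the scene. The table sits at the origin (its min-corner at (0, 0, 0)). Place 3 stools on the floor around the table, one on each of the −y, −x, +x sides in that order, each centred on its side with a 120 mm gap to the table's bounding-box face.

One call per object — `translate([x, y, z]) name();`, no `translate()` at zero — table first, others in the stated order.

table();
translate([334, -441, 0]) stool();
translate([-470, 96, 0]) stool();
translate([1138, 96, 0]) stool();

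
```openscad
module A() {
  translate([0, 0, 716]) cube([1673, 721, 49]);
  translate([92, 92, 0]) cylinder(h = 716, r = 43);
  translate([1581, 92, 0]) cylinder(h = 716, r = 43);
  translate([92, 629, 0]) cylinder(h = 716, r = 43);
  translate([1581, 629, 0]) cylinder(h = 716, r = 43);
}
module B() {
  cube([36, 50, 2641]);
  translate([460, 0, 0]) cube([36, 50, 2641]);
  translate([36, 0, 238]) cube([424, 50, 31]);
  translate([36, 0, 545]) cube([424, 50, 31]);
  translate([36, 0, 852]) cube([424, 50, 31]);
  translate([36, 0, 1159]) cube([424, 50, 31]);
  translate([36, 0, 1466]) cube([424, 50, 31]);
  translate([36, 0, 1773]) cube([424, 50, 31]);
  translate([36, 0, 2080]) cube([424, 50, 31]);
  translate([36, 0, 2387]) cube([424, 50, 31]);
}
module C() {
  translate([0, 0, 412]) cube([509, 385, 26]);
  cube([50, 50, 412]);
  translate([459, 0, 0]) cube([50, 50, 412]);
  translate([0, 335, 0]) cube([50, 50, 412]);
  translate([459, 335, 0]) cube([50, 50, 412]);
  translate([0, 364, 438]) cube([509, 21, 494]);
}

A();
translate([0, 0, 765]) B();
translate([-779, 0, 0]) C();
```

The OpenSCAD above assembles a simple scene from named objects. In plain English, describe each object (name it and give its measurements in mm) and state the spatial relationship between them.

A is a rectangular dining table. The top is 1673×721×49 mm with its upper surface at z = 765 mm. It stands on four round legs of 86 mm diameter, each leg's bounding box inset 49 mm from the nearest pair of top edges, running from the floor to the underside of the top.

B is a wooden ladder with two side rails of 36×50 mm section and 2641 mm height, set 496 mm apart overall. Between them run 8 rectangular rungs (50 mm deep, 31 mm thick), front faces flush with the rails' −y face. The bottom of the first rung is 238 mm above the floor and each subsequent rung is 307 mm higher than the one below.

C is a chair. The seat is a 509×385×26 mm slab with its top at z = 438 mm, on four 50×50 mm corner legs (flush with the seat edges, standing on z = 0). A flat backrest 21 mm thick, 494 mm tall, spans the full seat width and rises from the seat top along its +y edge, rear face flush with the rear of the seat.

The ladder is on top of the table. The chair is on the floor beside the table on its −x side.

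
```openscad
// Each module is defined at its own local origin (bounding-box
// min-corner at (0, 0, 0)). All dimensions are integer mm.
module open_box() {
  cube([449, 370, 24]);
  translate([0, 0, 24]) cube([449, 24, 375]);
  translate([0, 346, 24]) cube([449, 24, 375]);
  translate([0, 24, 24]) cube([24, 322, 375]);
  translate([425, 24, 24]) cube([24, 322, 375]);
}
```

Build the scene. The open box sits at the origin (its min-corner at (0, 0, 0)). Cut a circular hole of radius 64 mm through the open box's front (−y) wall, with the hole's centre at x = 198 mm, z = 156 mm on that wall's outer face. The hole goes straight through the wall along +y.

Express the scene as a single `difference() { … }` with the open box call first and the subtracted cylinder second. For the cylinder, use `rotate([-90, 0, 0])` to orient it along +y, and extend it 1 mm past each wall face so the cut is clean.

difference() {
  open_box();
  translate([198, -1, 156]) rotate([-90, 0, 0]) cylinder(h = 26, r = 64);
}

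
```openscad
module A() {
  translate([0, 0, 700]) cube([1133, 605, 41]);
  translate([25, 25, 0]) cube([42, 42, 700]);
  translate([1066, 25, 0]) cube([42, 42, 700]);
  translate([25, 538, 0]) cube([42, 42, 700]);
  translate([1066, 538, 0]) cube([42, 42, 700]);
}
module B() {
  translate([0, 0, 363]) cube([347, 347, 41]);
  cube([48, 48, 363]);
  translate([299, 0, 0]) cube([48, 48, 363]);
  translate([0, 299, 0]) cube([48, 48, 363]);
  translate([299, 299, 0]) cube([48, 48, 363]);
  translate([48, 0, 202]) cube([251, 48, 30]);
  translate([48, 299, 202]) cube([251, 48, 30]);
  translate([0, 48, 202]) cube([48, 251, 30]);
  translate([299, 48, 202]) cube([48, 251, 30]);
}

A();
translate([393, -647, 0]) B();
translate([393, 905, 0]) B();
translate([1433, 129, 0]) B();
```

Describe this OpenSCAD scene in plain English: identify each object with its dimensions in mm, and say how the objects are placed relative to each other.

A is a table with a 1133×605 mm rectangular top, 41 mm thick, top surface at z = 741 mm, supported by four 42×42 mm square legs, each inset 25 mm from the nearest pair of top edges, running from the floor.

B is a four-legged stool. The seat is a 347×347×41 mm slab whose top surface is at z = 404 mm; four square legs, each 48×48 mm in cross-section, run from the floor (z = 0) to the underside of the seat, each flush with a corner of the seat. Four stretchers, 48 mm wide and 30 mm tall, connect adjacent legs with their undersides at z = 202 mm, each running between the inner faces of the legs it joins and aligned with the legs' outer faces on the other axis.

Three stools sit around the table at the −y, +y, +x sides.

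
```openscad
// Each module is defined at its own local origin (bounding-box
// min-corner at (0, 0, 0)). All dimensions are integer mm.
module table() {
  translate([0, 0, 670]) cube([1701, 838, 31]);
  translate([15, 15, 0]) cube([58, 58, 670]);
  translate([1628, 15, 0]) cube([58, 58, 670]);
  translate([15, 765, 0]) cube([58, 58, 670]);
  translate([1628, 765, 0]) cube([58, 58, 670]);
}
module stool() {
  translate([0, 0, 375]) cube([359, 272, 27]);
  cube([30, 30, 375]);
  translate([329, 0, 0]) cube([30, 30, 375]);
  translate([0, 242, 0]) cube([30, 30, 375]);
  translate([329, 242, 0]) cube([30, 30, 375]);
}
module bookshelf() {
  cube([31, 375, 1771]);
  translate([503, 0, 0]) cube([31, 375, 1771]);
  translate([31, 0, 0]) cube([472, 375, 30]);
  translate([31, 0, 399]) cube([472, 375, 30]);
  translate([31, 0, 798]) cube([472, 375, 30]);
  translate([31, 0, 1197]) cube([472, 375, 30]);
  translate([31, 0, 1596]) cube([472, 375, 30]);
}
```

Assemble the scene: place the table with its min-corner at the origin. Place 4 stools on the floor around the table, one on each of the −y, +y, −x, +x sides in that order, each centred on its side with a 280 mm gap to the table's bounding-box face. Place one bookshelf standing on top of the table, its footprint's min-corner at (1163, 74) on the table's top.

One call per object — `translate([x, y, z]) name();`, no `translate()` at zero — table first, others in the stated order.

table();
translate([671, -552, 0]) stool();
translate([671, 1118, 0]) stool();
translate([-639, 283, 0]) stool();
translate([1981, 283, 0]) stool();
translate([1163, 74, 701]) bookshelf();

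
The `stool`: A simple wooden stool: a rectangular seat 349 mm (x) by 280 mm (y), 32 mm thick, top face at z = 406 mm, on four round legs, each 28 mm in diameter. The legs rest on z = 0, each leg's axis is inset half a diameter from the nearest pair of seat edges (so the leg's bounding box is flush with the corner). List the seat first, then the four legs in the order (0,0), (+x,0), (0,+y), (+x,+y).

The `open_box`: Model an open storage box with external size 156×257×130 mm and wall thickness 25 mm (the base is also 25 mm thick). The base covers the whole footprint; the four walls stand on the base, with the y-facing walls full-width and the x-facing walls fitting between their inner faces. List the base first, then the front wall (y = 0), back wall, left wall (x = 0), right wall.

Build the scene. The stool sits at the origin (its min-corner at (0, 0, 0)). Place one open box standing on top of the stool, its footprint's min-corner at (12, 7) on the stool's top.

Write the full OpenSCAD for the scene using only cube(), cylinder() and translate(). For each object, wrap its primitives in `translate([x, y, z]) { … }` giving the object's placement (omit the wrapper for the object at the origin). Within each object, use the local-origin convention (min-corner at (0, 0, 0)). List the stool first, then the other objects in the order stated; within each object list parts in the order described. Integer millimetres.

translate([0, 0, 374]) cube([349, 280, 32]);
translate([14, 14, 0]) cylinder(h = 374, r = 14);
translate([335, 14, 0]) cylinder(h = 374, r = 14);
translate([14, 266, 0]) cylinder(h = 374, r = 14);
translate([335, 266, 0]) cylinder(h = 374, r = 14);
translate([12, 7, 406]) {
  cube([156, 257, 25]);
  translate([0, 0, 25]) cube([156, 25, 105]);
  translate([0, 232, 25]) cube([156, 25, 105]);
  translate([0, 25, 25]) cube([25, 207, 105]);
  translate([131, 25, 25]) cube([25, 207, 105]);
}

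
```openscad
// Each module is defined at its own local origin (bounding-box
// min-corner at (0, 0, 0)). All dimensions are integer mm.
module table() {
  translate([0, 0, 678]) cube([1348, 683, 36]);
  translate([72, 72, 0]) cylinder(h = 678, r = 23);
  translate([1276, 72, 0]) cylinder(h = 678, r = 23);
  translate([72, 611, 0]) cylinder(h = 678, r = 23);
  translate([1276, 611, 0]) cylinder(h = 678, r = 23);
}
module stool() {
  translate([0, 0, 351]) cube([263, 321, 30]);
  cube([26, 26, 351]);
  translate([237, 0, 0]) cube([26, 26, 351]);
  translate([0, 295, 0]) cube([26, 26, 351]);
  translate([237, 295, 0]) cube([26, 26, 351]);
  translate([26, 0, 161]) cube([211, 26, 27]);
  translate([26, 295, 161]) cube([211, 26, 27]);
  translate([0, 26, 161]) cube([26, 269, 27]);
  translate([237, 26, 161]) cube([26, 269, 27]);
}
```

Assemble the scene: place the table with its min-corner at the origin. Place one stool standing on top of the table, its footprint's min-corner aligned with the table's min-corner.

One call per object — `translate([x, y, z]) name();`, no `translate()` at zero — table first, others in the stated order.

table();
translate([0, 0, 714]) stool();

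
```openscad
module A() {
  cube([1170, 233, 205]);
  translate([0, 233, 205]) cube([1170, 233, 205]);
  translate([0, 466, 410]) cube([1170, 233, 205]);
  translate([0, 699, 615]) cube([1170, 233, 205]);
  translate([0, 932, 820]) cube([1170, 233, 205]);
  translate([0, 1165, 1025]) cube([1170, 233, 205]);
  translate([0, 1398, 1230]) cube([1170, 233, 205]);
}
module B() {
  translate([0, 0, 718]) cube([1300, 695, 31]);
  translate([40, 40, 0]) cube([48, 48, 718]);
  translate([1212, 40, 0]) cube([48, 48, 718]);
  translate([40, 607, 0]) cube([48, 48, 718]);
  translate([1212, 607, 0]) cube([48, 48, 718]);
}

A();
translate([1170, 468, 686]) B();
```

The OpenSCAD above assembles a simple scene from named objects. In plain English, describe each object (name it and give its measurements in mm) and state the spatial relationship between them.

A is a straight staircase of 7 solid steps. Each step is 1170 mm wide (x), 233 mm deep (y, the going) and 205 mm tall (the rise). The first step rests on the floor; each subsequent step sits one going further in +y and one rise higher in +z, directly behind and above the previous step with no overlap.

B is a table: top 1300 mm (x) × 695 mm (y), 31 mm thick, upper face at z = 749 mm, on four 48×48 mm square legs, each inset 40 mm from the nearest pair of top edges, running from z = 0 to the bottom of the top.

The table is beside the staircase with their tops flush at z = 1435.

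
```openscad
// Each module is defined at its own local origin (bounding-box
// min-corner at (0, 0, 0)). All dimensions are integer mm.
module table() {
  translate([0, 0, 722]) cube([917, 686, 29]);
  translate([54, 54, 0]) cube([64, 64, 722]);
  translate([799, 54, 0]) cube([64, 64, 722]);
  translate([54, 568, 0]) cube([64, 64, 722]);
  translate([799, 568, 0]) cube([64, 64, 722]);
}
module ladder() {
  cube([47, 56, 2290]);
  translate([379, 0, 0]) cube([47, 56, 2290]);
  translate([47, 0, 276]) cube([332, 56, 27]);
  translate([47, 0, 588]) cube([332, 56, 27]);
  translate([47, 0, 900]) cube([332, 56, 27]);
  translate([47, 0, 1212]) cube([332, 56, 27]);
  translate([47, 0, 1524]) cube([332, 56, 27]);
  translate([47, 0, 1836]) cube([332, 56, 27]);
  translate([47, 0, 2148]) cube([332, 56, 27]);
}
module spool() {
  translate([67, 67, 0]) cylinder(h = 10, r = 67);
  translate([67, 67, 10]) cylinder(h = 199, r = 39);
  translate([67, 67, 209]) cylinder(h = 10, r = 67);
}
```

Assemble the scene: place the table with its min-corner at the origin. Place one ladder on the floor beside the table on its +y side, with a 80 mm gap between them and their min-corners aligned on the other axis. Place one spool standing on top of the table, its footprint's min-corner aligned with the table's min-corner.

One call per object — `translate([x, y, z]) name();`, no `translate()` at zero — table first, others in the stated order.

table();
translate([0, 766, 0]) ladder();
translate([0, 0, 751]) spool();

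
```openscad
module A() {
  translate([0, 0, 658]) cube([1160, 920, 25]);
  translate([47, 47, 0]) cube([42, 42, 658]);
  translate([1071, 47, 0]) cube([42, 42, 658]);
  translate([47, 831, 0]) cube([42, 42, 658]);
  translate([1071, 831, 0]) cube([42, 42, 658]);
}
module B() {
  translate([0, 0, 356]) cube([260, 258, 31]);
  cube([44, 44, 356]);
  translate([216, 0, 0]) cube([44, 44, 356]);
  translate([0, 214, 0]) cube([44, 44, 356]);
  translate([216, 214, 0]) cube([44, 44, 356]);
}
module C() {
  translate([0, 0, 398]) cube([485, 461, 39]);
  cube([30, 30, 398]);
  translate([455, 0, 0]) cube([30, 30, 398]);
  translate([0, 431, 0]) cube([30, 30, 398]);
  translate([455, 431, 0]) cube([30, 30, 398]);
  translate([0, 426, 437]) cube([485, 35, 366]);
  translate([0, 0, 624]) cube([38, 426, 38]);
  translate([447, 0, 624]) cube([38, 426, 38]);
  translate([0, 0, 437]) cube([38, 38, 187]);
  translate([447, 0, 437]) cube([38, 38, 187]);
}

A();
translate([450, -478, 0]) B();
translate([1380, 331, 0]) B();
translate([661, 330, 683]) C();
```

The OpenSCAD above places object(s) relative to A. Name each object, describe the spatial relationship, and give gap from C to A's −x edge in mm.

A is a table. B is a stool. C is a chair. Two stools sit around the table at the −y, +x sides. The chair is on top of the table. The gap from the chair to the table's −x edge is 661 mm.

The chair's min-x is at 661; the table's min-x is 0; gap = 661 mm.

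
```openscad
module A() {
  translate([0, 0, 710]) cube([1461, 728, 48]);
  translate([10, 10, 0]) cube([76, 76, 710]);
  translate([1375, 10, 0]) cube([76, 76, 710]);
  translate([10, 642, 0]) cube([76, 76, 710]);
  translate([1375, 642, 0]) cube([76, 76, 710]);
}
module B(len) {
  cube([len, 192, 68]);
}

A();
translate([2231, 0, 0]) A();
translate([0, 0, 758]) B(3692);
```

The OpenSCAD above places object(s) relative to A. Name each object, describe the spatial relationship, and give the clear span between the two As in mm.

A is a table. B is a beam. A beam spans the tops of two tables. The clear span between the two tables is 770 mm.

Second table starts at x = 2231; first ends at x = 1461; clear span = 2231 − 1461 = 770 mm.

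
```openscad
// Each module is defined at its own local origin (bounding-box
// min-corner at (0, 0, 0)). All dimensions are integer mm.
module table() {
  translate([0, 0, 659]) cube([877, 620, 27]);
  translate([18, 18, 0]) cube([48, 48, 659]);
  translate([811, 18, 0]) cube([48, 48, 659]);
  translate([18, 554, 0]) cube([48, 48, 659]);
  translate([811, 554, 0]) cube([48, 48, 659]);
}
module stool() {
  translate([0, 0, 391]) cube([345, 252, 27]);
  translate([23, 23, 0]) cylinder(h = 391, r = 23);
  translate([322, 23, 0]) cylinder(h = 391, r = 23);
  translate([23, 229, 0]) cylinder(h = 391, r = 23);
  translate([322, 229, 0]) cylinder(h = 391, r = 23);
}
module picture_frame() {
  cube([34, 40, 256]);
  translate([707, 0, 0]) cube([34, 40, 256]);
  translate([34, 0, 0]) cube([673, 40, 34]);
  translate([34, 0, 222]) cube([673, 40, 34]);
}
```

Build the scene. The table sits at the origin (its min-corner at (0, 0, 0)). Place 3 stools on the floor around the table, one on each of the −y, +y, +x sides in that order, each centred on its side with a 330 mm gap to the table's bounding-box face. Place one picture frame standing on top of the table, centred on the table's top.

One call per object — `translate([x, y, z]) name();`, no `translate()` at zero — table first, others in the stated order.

table();
translate([266, -582, 0]) stool();
translate([266, 950, 0]) stool();
translate([1207, 184, 0]) stool();
translate([68, 290, 686]) picture_frame();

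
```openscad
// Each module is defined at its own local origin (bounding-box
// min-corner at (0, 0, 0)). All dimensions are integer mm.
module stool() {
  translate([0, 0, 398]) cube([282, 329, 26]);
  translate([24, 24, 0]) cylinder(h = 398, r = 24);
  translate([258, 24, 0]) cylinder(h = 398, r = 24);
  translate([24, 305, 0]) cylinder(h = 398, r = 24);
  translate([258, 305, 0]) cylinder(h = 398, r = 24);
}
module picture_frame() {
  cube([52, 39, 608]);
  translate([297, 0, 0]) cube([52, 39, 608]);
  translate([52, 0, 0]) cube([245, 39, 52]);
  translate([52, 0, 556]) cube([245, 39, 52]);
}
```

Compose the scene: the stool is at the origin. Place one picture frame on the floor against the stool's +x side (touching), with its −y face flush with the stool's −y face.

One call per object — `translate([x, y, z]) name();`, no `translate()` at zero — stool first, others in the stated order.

stool();
translate([282, 0, 0]) picture_frame();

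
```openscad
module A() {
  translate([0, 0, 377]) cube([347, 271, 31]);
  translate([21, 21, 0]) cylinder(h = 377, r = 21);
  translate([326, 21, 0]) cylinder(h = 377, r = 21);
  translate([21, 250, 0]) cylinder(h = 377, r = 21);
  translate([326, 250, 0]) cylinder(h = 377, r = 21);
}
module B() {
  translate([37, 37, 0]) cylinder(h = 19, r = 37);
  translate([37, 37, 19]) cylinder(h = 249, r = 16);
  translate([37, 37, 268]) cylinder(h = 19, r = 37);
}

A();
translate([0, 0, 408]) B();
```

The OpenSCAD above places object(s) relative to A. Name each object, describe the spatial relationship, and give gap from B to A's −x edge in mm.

A is a stool. B is a spool. The spool is on top of the stool. The gap from the spool to the stool's −x edge is 0 mm.

The spool's min-x is at 0; the stool's min-x is 0; gap = 0 mm.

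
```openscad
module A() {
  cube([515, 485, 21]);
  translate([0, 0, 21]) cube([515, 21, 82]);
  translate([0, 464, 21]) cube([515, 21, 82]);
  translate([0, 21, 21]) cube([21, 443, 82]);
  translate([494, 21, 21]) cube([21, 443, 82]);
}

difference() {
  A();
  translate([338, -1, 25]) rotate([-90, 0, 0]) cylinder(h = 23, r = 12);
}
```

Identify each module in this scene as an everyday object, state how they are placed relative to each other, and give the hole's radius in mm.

A is an open box. The open box has a circular hole through its front wall. The hole's radius is 12 mm.

The subtracted cylinder has r = 12 mm.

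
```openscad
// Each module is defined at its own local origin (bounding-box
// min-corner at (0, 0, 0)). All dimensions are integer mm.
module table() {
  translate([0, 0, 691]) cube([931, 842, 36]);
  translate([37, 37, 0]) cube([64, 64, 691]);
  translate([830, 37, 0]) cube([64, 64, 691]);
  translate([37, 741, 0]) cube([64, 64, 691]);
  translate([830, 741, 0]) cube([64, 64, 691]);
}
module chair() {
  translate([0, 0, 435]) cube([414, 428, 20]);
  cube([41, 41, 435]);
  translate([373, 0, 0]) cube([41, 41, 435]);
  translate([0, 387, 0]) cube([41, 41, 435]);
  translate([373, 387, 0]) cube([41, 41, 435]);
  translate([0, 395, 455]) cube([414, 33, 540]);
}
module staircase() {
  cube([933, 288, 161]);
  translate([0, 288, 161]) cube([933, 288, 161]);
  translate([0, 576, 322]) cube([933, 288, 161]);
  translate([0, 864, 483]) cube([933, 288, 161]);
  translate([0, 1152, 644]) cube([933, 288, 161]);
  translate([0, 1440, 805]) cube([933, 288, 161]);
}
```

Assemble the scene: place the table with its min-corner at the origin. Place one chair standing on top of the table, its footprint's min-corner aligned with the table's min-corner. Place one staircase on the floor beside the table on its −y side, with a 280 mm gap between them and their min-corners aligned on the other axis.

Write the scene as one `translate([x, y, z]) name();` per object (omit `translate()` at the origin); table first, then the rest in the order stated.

table();
translate([0, 0, 727]) chair();
translate([0, -2008, 0]) staircase();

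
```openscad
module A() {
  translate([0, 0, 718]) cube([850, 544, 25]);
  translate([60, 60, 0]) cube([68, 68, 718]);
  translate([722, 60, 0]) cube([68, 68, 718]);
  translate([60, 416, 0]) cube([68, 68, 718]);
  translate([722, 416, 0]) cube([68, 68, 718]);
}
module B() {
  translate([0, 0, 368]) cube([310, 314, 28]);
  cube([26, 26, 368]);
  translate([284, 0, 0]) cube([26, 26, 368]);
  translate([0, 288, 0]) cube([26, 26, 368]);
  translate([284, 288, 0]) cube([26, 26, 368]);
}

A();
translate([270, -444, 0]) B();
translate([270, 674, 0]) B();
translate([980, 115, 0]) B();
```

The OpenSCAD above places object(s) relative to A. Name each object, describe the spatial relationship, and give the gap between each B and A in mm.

Each stool's nearest face is 130 mm from the table's bounding box.

A is a table. B is a stool. Three stools sit around the table at the −y, +y, +x sides. The gap between each stool and the table is 130 mm.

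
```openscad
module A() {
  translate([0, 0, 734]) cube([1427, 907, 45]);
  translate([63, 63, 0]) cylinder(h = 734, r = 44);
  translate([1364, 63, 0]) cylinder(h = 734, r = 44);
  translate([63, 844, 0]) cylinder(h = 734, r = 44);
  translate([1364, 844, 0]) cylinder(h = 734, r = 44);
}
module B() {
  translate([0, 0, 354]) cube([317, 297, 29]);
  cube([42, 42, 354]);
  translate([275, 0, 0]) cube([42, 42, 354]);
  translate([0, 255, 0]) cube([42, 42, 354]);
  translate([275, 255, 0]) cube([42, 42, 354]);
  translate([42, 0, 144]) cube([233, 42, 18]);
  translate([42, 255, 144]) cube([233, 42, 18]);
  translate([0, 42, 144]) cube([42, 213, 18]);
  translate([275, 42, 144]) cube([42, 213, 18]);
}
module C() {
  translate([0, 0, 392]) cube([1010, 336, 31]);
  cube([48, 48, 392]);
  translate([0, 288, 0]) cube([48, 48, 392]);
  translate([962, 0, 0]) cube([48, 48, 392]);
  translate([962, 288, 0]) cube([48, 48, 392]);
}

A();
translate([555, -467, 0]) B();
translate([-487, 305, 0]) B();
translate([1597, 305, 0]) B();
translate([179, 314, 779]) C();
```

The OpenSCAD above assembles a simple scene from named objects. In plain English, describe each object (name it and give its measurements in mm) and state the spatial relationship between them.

A is a table with a 1427×907 mm rectangular top, 45 mm thick, top surface at z = 779 mm, supported by four round legs of 88 mm diameter, each leg's bounding box inset 19 mm from the nearest pair of top edges, running from the floor.

B is a four-legged stool. The seat is 317×297 mm, 29 mm thick, top at z = 383 mm. It stands on four square legs, each 42×42 mm in cross-section, from z = 0 to the seat underside, each flush with a corner of the seat. Four stretchers, 42 mm wide and 18 mm tall, connect adjacent legs with their undersides at z = 144 mm, each running between the inner faces of the legs it joins and aligned with the legs' outer faces on the other axis.

C is a bench: a 1010×336 mm seat slab, 31 mm thick, top at z = 423 mm, on four 48×48 mm square legs flush with the seat corners and standing on z = 0.

Three stools sit around the table at the −y, −x, +x sides. The bench is on top of the table.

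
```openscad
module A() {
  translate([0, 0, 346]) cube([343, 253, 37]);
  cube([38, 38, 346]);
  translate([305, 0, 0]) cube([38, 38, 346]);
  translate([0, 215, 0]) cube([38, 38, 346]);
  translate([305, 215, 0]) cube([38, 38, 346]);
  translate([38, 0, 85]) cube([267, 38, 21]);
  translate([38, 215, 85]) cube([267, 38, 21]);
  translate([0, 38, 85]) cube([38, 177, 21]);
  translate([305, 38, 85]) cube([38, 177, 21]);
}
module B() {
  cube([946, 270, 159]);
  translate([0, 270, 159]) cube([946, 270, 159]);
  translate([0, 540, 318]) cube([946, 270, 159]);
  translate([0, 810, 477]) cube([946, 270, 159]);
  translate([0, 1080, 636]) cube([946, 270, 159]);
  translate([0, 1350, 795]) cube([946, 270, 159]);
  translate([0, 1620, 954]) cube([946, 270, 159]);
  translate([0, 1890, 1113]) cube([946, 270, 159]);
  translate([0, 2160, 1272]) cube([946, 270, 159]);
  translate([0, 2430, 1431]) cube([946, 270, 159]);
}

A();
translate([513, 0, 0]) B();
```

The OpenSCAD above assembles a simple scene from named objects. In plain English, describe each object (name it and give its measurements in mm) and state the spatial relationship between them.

A is a four-legged stool. The seat is 343×253 mm, 37 mm thick, top at z = 383 mm. It stands on four square legs, each 38×38 mm in cross-section, from z = 0 to the seat underside, each flush with a corner of the seat. Four stretchers, 38 mm wide and 21 mm tall, connect adjacent legs with their undersides at z = 85 mm, each running between the inner faces of the legs it joins and aligned with the legs' outer faces on the other axis.

B is a straight staircase of 10 solid steps. Each step is 946 mm wide (x), 270 mm deep (y, the going) and 159 mm tall (the rise). The first step rests on the floor; each subsequent step sits one going further in +y and one rise higher in +z, directly behind and above the previous step with no overlap.

The staircase is on the floor beside the stool on its +x side.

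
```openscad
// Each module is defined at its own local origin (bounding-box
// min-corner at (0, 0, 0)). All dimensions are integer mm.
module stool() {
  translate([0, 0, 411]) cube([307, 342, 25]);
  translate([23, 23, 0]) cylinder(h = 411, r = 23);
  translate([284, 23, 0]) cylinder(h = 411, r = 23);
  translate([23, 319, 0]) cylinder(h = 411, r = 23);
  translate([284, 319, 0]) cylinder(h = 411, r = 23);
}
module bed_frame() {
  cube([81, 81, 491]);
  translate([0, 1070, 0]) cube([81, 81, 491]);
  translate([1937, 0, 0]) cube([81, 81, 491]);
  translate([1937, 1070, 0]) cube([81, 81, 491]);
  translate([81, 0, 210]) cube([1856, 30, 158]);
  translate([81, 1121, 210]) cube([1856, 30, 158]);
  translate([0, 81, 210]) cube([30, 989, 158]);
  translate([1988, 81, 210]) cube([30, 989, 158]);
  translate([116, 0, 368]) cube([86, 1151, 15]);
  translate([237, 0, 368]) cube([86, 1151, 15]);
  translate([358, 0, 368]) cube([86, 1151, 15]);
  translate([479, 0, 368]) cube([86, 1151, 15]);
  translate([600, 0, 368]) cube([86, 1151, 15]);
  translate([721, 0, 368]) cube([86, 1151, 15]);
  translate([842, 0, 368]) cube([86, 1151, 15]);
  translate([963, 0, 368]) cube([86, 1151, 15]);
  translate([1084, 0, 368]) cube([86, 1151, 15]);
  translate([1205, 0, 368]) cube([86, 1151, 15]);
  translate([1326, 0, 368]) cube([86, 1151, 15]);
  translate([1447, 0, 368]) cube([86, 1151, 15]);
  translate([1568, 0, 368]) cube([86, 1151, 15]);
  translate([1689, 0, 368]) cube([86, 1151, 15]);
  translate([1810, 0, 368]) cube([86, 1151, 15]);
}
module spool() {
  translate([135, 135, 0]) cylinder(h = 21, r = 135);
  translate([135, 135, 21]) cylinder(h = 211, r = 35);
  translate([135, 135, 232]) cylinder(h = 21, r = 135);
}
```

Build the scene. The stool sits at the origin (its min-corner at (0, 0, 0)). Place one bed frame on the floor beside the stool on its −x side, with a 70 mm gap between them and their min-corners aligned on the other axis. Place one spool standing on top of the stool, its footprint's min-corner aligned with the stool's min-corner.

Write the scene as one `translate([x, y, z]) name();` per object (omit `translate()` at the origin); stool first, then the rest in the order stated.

stool();
translate([-2088, 0, 0]) bed_frame();
translate([0, 0, 436]) spool();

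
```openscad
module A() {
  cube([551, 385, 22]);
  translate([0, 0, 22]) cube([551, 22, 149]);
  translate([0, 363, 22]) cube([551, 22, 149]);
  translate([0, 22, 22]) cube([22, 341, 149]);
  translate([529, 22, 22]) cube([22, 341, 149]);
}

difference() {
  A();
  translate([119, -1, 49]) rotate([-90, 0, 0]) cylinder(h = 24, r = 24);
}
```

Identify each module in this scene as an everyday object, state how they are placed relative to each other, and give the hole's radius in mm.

A is an open box. The open box has a circular hole through its front wall. The hole's radius is 24 mm.

The subtracted cylinder has r = 24 mm.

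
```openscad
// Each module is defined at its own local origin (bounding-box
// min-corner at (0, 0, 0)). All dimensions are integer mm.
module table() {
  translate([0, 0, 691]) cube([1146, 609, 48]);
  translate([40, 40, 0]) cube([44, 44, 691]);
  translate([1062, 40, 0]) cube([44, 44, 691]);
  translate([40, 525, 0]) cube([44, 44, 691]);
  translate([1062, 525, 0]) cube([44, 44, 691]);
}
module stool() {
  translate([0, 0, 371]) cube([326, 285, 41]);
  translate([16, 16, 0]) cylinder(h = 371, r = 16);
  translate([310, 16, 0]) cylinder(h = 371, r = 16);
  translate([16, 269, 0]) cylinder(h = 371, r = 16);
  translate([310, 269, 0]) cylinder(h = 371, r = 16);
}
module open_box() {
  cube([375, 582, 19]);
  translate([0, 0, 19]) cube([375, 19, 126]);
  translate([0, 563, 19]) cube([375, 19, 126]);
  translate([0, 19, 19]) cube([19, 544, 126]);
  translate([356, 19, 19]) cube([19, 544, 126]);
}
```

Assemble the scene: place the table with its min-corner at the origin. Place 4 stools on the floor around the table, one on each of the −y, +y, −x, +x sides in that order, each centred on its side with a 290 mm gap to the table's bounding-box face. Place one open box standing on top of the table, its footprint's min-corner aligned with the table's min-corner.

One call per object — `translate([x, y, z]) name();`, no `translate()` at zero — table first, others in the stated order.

table();
translate([410, -575, 0]) stool();
translate([410, 899, 0]) stool();
translate([-616, 162, 0]) stool();
translate([1436, 162, 0]) stool();
translate([0, 0, 739]) open_box();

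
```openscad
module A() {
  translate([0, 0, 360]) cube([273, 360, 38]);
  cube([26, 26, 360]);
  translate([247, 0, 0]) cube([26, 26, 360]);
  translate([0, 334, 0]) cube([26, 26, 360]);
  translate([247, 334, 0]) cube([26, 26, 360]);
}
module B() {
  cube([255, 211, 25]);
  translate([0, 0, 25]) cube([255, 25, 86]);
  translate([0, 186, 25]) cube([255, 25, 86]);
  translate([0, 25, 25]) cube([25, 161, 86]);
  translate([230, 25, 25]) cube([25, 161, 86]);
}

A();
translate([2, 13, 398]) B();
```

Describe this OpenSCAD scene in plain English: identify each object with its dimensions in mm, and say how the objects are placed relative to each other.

A is a simple wooden stool: a rectangular seat 273 mm (x) by 360 mm (y), 38 mm thick, top face at z = 398 mm, on four square legs, each 26×26 mm in cross-section. The legs rest on z = 0, each flush with a corner of the seat.

B is an open storage box with external size 255×211×111 mm and wall thickness 25 mm (the base is also 25 mm thick). The base covers the whole footprint; the four walls stand on the base, with the y-facing walls full-width and the x-facing walls fitting between their inner faces.

The open box is on top of the stool.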